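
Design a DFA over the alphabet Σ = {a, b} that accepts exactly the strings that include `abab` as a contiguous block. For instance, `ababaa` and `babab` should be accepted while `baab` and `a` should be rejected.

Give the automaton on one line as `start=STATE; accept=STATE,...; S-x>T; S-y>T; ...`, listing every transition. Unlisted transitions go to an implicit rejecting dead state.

start=q0; accept=q4; q0-a>q1; q0-b>q0; q1-a>q1; q1-b>q2; q2-a>q3; q2-b>q0; q3-a>q1; q3-b>q4; q4-a>q4; q4-b>q4

States q0..q3 record the length of the longest prefix of `abab` that matches the current input suffix. Reaching q4 means `abab` has been seen, and we stay there forever. Accept from q4.
A 5-state machine:
        a   b  
>  q0   q1  q0 
   q1   q1  q2 
   q2   q3  q0 
   q3   q1  q4 
 * q4   q4  q4 
(> = start, * = accepting)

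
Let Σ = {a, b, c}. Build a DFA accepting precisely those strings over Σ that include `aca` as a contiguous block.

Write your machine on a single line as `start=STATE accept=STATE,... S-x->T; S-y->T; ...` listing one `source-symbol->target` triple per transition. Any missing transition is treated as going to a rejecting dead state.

Track how much of `aca` has been matched so far: state q0 is no progress, q3 is the absorbing accept state reached once `aca` has occurred. Intermediate states record partial matches; on a mismatch, fall back to the longest reusable overlap.
        a   b   c  
>  q0   q1  q0  q0 
   q1   q1  q0  q2 
   q2   q3  q0  q0 
 * q3   q3  q3  q3 
(> = start, * = accepting)

start=q0; accept=q3; q0-a->q1; q0-b->q0; q0-c->q0; q1-a->q1; q1-b->q0; q1-c->q2; q2-a->q3; q2-b->q0; q2-c->q0; q3-a->q3; q3-b->q3; q3-c->q3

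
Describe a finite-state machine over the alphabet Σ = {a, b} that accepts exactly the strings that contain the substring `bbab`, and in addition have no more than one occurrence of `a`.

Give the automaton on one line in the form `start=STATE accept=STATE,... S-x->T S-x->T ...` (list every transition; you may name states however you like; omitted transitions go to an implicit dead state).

start=q0 accept=q11 q0-a->q1 q0-b->q2 q1-a->q3 q1-b->q4 q2-a->q1 q2-b->q5 q3-a->q3 q3-b->q6 q4-a->q3 q4-b->q7 q5-a->q8 q5-b->q5 q6-a->q3 q6-b->q9 q7-a->q10 q7-b->q7 q8-a->q3 q8-b->q11 q9-a->q10 q9-b->q9 q10-a->q3 q10-b->q12 q11-a->q12 q11-b->q11 q12-a->q12 q12-b->q12

Handle the two conditions separately and then intersect. One (5 states) tracks whether and how much of `bbab` has been seen; the other (3 states) tracks the count of `a`s, saturating at 2. Each combined state is a pair, one component from each; accept when both components accept.
With 13 states:
          a    b  
>  q0     q1   q2 
   q1     q3   q4 
   q2     q1   q5 
   q3     q3   q6 
   q4     q3   q7 
   q5     q8   q5 
   q6     q3   q9 
   q7    q10   q7 
   q8     q3  q11 
   q9    q10   q9 
   q10    q3  q12 
 * q11   q12  q11 
   q12   q12  q12 
(> = start, * = accepting)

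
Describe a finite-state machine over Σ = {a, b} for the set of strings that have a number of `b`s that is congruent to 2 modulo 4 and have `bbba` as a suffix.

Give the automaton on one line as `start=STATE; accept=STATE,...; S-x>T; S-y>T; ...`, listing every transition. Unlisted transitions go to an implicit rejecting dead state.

Handle the two conditions separately and then intersect. The first has 4 states tracking the count of `b`s modulo 4; the second has 5 states tracking how much of the suffix `bbba` has currently been matched. A product state is a pair (one from each), accepting exactly when both do. After merging equivalent states the machine shrinks.
An 8-state machine:
        a   b  
>  q0   q0  q1 
   q1   q1  q2 
   q2   q2  q3 
   q3   q3  q4 
   q4   q0  q5 
   q5   q1  q6 
   q6   q7  q3 
 * q7   q2  q3 
(> = start, * = accepting)

start=q0; accept=q7; q0-a>q0; q0-b>q1; q1-a>q1; q1-b>q2; q2-a>q2; q2-b>q3; q3-a>q3; q3-b>q4; q4-a>q0; q4-b>q5; q5-a>q1; q5-b>q6; q6-a>q7; q6-b>q3; q7-a>q2; q7-b>q3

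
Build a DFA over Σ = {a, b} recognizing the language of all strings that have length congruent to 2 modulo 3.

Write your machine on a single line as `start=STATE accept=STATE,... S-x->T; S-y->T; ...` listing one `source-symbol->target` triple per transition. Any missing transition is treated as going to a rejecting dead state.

start=s0; accept=s2; s0-a->s1; s0-b->s1; s1-a->s2; s1-b->s2; s2-a->s0; s2-b->s0

Only the length mod 3 matters, so use a 3-cycle: from any state, every input symbol moves to the next state, wrapping s2 back to s0. Mark s2 accepting.
3 states suffice.
        a   b  
>  s0   s1  s1 
   s1   s2  s2 
 * s2   s0  s0 
(> = start, * = accepting)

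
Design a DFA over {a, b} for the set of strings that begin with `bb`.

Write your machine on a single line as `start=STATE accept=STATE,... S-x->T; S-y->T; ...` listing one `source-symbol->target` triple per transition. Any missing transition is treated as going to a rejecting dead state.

start=q0; accept=q2; q0-a->q3; q0-b->q1; q1-a->q3; q1-b->q2; q2-a->q2; q2-b->q2; q3-a->q3; q3-b->q3

Check the first 2 symbols one by one: q0 through q1 record how many have matched `bb` so far; any wrong symbol goes to the dead state q3. After all 2 match we enter the accepting sink q2.
A 4-state machine:
        a   b  
>  q0   q3  q1 
   q1   q3  q2 
 * q2   q2  q2 
   q3   q3  q3 
(> = start, * = accepting)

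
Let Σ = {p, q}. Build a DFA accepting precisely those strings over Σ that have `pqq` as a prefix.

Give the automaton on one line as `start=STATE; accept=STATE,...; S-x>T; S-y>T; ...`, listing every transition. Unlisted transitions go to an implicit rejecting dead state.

Check the first 3 symbols one by one: s0 through s2 record how many have matched `pqq` so far; any wrong symbol goes to the dead state s4. After all 3 match we enter the accepting sink s3.
A 5-state machine:
        p   q  
>  s0   s1  s4 
   s1   s4  s2 
   s2   s4  s3 
 * s3   s3  s3 
   s4   s4  s4 
(> = start, * = accepting)

start=s0; accept=s3; s0-p>s1; s0-q>s4; s1-p>s4; s1-q>s2; s2-p>s4; s2-q>s3; s3-p>s3; s3-q>s3; s4-p>s4; s4-q>s4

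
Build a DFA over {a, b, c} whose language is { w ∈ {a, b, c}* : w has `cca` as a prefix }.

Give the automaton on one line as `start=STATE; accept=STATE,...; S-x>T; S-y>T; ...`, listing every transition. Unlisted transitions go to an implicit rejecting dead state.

Check the first 3 symbols one by one: q0 through q2 record how many have matched `cca` so far; any wrong symbol goes to the dead state q4. After all 3 match we enter the accepting sink q3.
        a   b   c  
>  q0   q4  q4  q1 
   q1   q4  q4  q2 
   q2   q3  q4  q4 
 * q3   q3  q3  q3 
   q4   q4  q4  q4 
(> = start, * = accepting)

start=q0; accept=q3; q0-a>q4; q0-b>q4; q0-c>q1; q1-a>q4; q1-b>q4; q1-c>q2; q2-a>q3; q2-b>q4; q2-c>q4; q3-a>q3; q3-b>q3; q3-c>q3; q4-a>q4; q4-b>q4; q4-c>q4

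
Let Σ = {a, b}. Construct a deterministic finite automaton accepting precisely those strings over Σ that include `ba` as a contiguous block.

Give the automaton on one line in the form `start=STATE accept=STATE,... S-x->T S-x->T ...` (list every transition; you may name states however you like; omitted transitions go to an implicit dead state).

start=q0 accept=q2 q0-a->q0 q0-b->q1 q1-a->q2 q1-b->q1 q2-a->q2 q2-b->q2

States q0..q1 record the length of the longest prefix of `ba` that matches the current input suffix. Reaching q2 means `ba` has been seen, and we stay there forever. Accept from q2.
        a   b  
>  q0   q0  q1 
   q1   q2  q1 
 * q2   q2  q2 
(> = start, * = accepting)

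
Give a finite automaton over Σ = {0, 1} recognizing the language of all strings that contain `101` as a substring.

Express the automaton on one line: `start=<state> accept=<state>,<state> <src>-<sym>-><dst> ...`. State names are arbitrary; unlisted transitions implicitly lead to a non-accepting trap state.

start=s0 accept=s3 s0-0->s0 s0-1->s1 s1-0->s2 s1-1->s1 s2-0->s0 s2-1->s3 s3-0->s3 s3-1->s3

Track how much of `101` has been matched so far: state s0 is no progress, s3 is the absorbing accept state reached once `101` has occurred. Intermediate states record partial matches; on a mismatch, fall back to the longest reusable overlap.
With 4 states:
        0   1  
>  s0   s0  s1 
   s1   s2  s1 
   s2   s0  s3 
 * s3   s3  s3 
(> = start, * = accepting)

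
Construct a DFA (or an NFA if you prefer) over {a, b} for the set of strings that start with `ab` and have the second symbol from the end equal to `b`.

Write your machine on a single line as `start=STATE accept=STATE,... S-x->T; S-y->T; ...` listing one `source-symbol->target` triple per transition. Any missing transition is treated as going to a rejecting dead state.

start=q0; accept=q8,q9; q0-a->q1; q0-b->q2; q1-a->q3; q1-b->q4; q2-a->q5; q2-b->q6; q3-a->q3; q3-b->q7; q4-a->q8; q4-b->q9; q5-a->q3; q5-b->q7; q6-a->q5; q6-b->q6; q7-a->q5; q7-b->q6; q8-a->q10; q8-b->q4; q9-a->q8; q9-b->q9; q10-a->q10; q10-b->q4

Handle the two conditions separately and then intersect. One (4 states) tracks whether the input so far still matches the prefix `ab`; the other (7 states) tracks the last 2 symbols read. Each combined state is a pair, one component from each; accept when both components accept.
11 states suffice.
          a    b  
>  q0     q1   q2 
   q1     q3   q4 
   q2     q5   q6 
   q3     q3   q7 
   q4     q8   q9 
   q5     q3   q7 
   q6     q5   q6 
   q7     q5   q6 
 * q8    q10   q4 
 * q9     q8   q9 
   q10   q10   q4 
(> = start, * = accepting)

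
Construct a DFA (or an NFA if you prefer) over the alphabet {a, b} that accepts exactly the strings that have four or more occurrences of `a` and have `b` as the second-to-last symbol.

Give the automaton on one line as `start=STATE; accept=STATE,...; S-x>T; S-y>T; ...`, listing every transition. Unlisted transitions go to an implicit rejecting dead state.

Handle the two conditions separately and then intersect. The first has 6 states tracking the count of `a`s, saturating at 5; the second has 7 states tracking the last 2 symbols read. A product state is a pair (one from each), accepting exactly when both do.
A 23-state machine:
          a    b  
>  q0     q1   q2 
   q1     q3   q4 
   q2     q5   q6 
   q3     q7   q8 
   q4     q9  q10 
   q5     q3   q4 
   q6     q5   q6 
   q7    q11  q12 
   q8    q13  q14 
   q9     q7   q8 
   q10    q9  q10 
   q11   q15  q16 
   q12   q17  q18 
   q13   q11  q12 
   q14   q13  q14 
   q15   q15  q19 
   q16   q20  q21 
 * q17   q15  q16 
   q18   q17  q18 
   q19   q20  q22 
 * q20   q15  q19 
 * q21   q20  q21 
 * q22   q20  q22 
(> = start, * = accepting)

start=q0; accept=q17,q20,q21,q22; q0-a>q1; q0-b>q2; q1-a>q3; q1-b>q4; q2-a>q5; q2-b>q6; q3-a>q7; q3-b>q8; q4-a>q9; q4-b>q10; q5-a>q3; q5-b>q4; q6-a>q5; q6-b>q6; q7-a>q11; q7-b>q12; q8-a>q13; q8-b>q14; q9-a>q7; q9-b>q8; q10-a>q9; q10-b>q10; q11-a>q15; q11-b>q16; q12-a>q17; q12-b>q18; q13-a>q11; q13-b>q12; q14-a>q13; q14-b>q14; q15-a>q15; q15-b>q19; q16-a>q20; q16-b>q21; q17-a>q15; q17-b>q16; q18-a>q17; q18-b>q18; q19-a>q20; q19-b>q22; q20-a>q15; q20-b>q19; q21-a>q20; q21-b>q21; q22-a>q20; q22-b>q22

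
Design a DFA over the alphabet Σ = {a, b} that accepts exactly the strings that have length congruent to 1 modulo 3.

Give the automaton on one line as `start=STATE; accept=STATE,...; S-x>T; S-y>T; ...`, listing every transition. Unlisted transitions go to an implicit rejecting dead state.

Count input length modulo 3: every symbol advances one step around the cycle S0 → S1 → S2 → S0. Accept at S1.
A 3-state machine:
        a   b  
>  S0   S1  S1 
 * S1   S2  S2 
   S2   S0  S0 
(> = start, * = accepting)

start=S0; accept=S1; S0-a>S1; S0-b>S1; S1-a>S2; S1-b>S2; S2-a>S0; S2-b>S0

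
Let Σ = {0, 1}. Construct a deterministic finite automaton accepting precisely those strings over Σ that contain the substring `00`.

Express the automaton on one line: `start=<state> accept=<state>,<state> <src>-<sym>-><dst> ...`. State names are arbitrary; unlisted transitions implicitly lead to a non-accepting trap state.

start=q0 accept=q2 q0-0->q1 q0-1->q0 q1-0->q2 q1-1->q0 q2-0->q2 q2-1->q2

States q0..q1 record the length of the longest prefix of `00` that matches the current input suffix. Reaching q2 means `00` has been seen, and we stay there forever. Accept from q2.
3 states suffice.
        0   1  
>  q0   q1  q0 
   q1   q2  q0 
 * q2   q2  q2 
(> = start, * = accepting)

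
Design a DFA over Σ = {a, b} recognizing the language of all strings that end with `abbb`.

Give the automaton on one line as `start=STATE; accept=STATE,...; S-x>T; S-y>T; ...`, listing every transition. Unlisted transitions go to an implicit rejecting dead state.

Let each state record the length of the longest suffix of the input read so far that is also a prefix of `abbb`. s1 means the last symbol is `a`; s2 means the last 2 symbols are `ab`; s3 means the last 3 symbols are `abb`; s4 means the last 4 symbols are `abbb`. Accept only at s4, where the string currently ends in `abbb`.
5 states suffice.
        a   b  
>  s0   s1  s0 
   s1   s1  s2 
   s2   s1  s3 
   s3   s1  s4 
 * s4   s1  s0 
(> = start, * = accepting)

start=s0; accept=s4; s0-a>s1; s0-b>s0; s1-a>s1; s1-b>s2; s2-a>s1; s2-b>s3; s3-a>s1; s3-b>s4; s4-a>s1; s4-b>s0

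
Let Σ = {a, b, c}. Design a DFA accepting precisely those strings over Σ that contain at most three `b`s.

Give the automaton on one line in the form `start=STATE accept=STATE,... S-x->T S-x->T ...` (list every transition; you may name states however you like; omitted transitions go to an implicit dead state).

Count `b`s, saturating at 4: states s0 through s3 mean 0 through 3 `b`s seen; s4 means more than 3. Each `b` increments (capped at s4); other symbols loop. Accept from {s0, s1, s2, s3}.
A 5-state machine:
        a   b   c  
>* s0   s0  s1  s0 
 * s1   s1  s2  s1 
 * s2   s2  s3  s2 
 * s3   s3  s4  s3 
   s4   s4  s4  s4 
(> = start, * = accepting)

start=s0 accept=s0,s1,s2,s3 s0-a->s0 s0-b->s1 s0-c->s0 s1-a->s1 s1-b->s2 s1-c->s1 s2-a->s2 s2-b->s3 s2-c->s2 s3-a->s3 s3-b->s4 s3-c->s3 s4-a->s4 s4-b->s4 s4-c->s4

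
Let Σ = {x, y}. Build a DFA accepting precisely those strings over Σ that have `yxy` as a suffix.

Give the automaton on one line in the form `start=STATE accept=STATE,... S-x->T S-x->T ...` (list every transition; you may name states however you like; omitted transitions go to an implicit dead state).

Let each state record the length of the longest suffix of the input read so far that is also a prefix of `yxy`. q1 means the last symbol is `y`; q2 means the last 2 symbols are `yx`; q3 means the last 3 symbols are `yxy`. Accept only at q3, where the string currently ends in `yxy`.
4 states suffice.
        x   y  
>  q0   q0  q1 
   q1   q2  q1 
   q2   q0  q3 
 * q3   q2  q1 
(> = start, * = accepting)

start=q0 accept=q3 q0-x->q0 q0-y->q1 q1-x->q2 q1-y->q1 q2-x->q0 q2-y->q3 q3-x->q2 q3-y->q1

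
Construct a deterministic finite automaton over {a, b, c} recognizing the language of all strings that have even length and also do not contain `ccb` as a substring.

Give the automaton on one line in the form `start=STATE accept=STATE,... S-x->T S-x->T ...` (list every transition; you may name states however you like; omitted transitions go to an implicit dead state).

Build one automaton per condition and run them in lockstep. The first has 2 states tracking the input length modulo 2; the second has 4 states tracking partial matches of the forbidden pattern `ccb`. A product state is a pair (one from each), accepting exactly when both do. Minimizing collapses redundant product states.
        a   b   c  
>* s0   s1  s1  s2 
   s1   s0  s0  s3 
   s2   s0  s0  s4 
 * s3   s1  s1  s5 
 * s4   s1  s6  s5 
   s5   s0  s6  s4 
   s6   s6  s6  s6 
(> = start, * = accepting)

start=s0 accept=s0,s3,s4 s0-a->s1 s0-b->s1 s0-c->s2 s1-a->s0 s1-b->s0 s1-c->s3 s2-a->s0 s2-b->s0 s2-c->s4 s3-a->s1 s3-b->s1 s3-c->s5 s4-a->s1 s4-b->s6 s4-c->s5 s5-a->s0 s5-b->s6 s5-c->s4 s6-a->s6 s6-b->s6 s6-c->s6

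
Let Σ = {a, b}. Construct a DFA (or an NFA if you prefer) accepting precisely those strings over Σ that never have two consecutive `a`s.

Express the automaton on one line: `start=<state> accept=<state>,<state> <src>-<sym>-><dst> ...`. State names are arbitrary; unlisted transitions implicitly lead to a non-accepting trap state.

start=S0 accept=S0,S1 S0-a->S1 S0-b->S0 S1-a->S2 S1-b->S0 S2-a->S2 S2-b->S2

Track partial matches of the forbidden pattern `aa`. State S2 is a dead state reached once `aa` has occurred; every other state accepts. S0 means no part of `aa` is currently matched.
3 states suffice.
        a   b  
>* S0   S1  S0 
 * S1   S2  S0 
   S2   S2  S2 
(> = start, * = accepting)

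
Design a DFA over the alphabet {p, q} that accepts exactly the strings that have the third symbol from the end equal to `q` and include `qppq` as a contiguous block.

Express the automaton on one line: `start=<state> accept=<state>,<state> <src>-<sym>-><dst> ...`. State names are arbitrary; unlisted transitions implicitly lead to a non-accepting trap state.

Build one automaton per condition and run them in lockstep. One (15 states) tracks the last 3 symbols read; the other (5 states) tracks whether and how much of `qppq` has been seen. Each combined state is a pair, one component from each; accept when both components accept. Equivalent product states are then merged.
With 12 states:
       p  q 
>  A   A  B 
   B   C  B 
   C   D  B 
   D   A  E 
   E   F  G 
   F   H  I 
   G   J  K 
 * H   L  E 
 * I   F  G 
 * J   H  I 
 * K   J  K 
   L   L  E 
(> = start, * = accepting)

start=A accept=H,I,J,K A-p->A A-q->B B-p->C B-q->B C-p->D C-q->B D-p->A D-q->E E-p->F E-q->G F-p->H F-q->I G-p->J G-q->K H-p->L H-q->E I-p->F I-q->G J-p->H J-q->I K-p->J K-q->K L-p->L L-q->E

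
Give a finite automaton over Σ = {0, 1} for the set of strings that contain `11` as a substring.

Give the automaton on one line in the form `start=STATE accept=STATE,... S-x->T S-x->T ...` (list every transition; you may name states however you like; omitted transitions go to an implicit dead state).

Track how much of `11` has been matched so far: state s0 is no progress, s2 is the absorbing accept state reached once `11` has occurred. Intermediate states record partial matches; on a mismatch, fall back to the longest reusable overlap.
3 states suffice.
        0   1  
>  s0   s0  s1 
   s1   s0  s2 
 * s2   s2  s2 
(> = start, * = accepting)

start=s0 accept=s2 s0-0->s0 s0-1->s1 s1-0->s0 s1-1->s2 s2-0->s2 s2-1->s2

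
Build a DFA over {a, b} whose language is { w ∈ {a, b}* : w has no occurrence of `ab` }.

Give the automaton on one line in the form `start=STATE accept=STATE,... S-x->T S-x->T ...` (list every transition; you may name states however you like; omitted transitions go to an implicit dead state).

This is the complement of 'contains `ab`'. Use the same substring-matching states — S0 through S2 holding how much of `ab` has just been matched — but flip the accepting set: everything except the trap S2 accepts.
With 3 states:
        a   b  
>* S0   S1  S0 
 * S1   S1  S2 
   S2   S2  S2 
(> = start, * = accepting)

start=S0 accept=S0,S1 S0-a->S1 S0-b->S0 S1-a->S1 S1-b->S2 S2-a->S2 S2-b->S2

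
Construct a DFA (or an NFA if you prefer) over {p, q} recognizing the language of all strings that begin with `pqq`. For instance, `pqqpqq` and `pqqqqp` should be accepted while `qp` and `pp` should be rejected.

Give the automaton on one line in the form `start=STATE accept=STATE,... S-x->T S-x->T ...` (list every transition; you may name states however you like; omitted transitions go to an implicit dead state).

Check the first 3 symbols one by one: S0 through S2 record how many have matched `pqq` so far; any wrong symbol goes to the dead state S4. After all 3 match we enter the accepting sink S3.
A 5-state machine:
        p   q  
>  S0   S1  S4 
   S1   S4  S2 
   S2   S4  S3 
 * S3   S3  S3 
   S4   S4  S4 
(> = start, * = accepting)

start=S0 accept=S3 S0-p->S1 S0-q->S4 S1-p->S4 S1-q->S2 S2-p->S4 S2-q->S3 S3-p->S3 S3-q->S3 S4-p->S4 S4-q->S4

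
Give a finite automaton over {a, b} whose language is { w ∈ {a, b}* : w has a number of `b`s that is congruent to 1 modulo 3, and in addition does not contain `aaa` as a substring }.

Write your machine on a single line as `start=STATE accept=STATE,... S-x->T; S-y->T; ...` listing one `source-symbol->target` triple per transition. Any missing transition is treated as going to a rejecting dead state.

start=q0; accept=q2,q4,q7; q0-a->q1; q0-b->q2; q1-a->q3; q1-b->q2; q2-a->q4; q2-b->q5; q3-a->q6; q3-b->q2; q4-a->q7; q4-b->q5; q5-a->q8; q5-b->q0; q6-a->q6; q6-b->q6; q7-a->q6; q7-b->q5; q8-a->q9; q8-b->q0; q9-a->q6; q9-b->q0

Build one automaton per condition and run them in lockstep. One (3 states) tracks the count of `b`s modulo 3; the other (4 states) tracks partial matches of the forbidden pattern `aaa`. Each combined state is a pair, one component from each; accept when both components accept. After merging equivalent states the machine shrinks.
        a   b  
>  q0   q1  q2 
   q1   q3  q2 
 * q2   q4  q5 
   q3   q6  q2 
 * q4   q7  q5 
   q5   q8  q0 
   q6   q6  q6 
 * q7   q6  q5 
   q8   q9  q0 
   q9   q6  q0 
(> = start, * = accepting)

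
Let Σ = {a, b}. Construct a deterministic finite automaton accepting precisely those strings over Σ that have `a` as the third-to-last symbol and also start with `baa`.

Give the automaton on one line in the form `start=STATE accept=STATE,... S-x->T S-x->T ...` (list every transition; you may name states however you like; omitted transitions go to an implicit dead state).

start=q0 accept=q16,q17,q18,q19 q0-a->q1 q0-b->q2 q1-a->q3 q1-b->q4 q2-a->q5 q2-b->q6 q3-a->q7 q3-b->q8 q4-a->q9 q4-b->q10 q5-a->q11 q5-b->q12 q6-a->q13 q6-b->q14 q7-a->q7 q7-b->q8 q8-a->q9 q8-b->q10 q9-a->q15 q9-b->q12 q10-a->q13 q10-b->q14 q11-a->q16 q11-b->q17 q12-a->q9 q12-b->q10 q13-a->q15 q13-b->q12 q14-a->q13 q14-b->q14 q15-a->q7 q15-b->q8 q16-a->q16 q16-b->q17 q17-a->q18 q17-b->q19 q18-a->q11 q18-b->q20 q19-a->q21 q19-b->q22 q20-a->q18 q20-b->q19 q21-a->q11 q21-b->q20 q22-a->q21 q22-b->q22

Build one automaton per condition and run them in lockstep. One (15 states) tracks the last 3 symbols read; the other (5 states) tracks whether the input so far still matches the prefix `baa`. Each combined state is a pair, one component from each; accept when both components accept.
A 23-state machine:
          a    b  
>  q0     q1   q2 
   q1     q3   q4 
   q2     q5   q6 
   q3     q7   q8 
   q4     q9  q10 
   q5    q11  q12 
   q6    q13  q14 
   q7     q7   q8 
   q8     q9  q10 
   q9    q15  q12 
   q10   q13  q14 
   q11   q16  q17 
   q12    q9  q10 
   q13   q15  q12 
   q14   q13  q14 
   q15    q7   q8 
 * q16   q16  q17 
 * q17   q18  q19 
 * q18   q11  q20 
 * q19   q21  q22 
   q20   q18  q19 
   q21   q11  q20 
   q22   q21  q22 
(> = start, * = accepting)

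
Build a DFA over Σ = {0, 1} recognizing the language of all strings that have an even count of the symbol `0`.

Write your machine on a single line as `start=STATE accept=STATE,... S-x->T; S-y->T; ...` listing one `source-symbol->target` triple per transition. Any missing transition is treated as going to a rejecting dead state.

Keep the running count of `0`s modulo 2: each `0` advances along the cycle q0 → q1 → q0 while other symbols loop. Accept at q0.
        0   1  
>* q0   q1  q0 
   q1   q0  q1 
(> = start, * = accepting)

start=q0; accept=q0; q0-0->q1; q0-1->q0; q1-0->q0; q1-1->q1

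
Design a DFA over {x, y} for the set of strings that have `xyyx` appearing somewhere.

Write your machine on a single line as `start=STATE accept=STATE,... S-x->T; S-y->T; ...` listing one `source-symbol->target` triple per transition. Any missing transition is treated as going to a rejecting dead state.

start=A; accept=E; A-x->B; A-y->A; B-x->B; B-y->C; C-x->B; C-y->D; D-x->E; D-y->A; E-x->E; E-y->E

States A..D record the length of the longest prefix of `xyyx` that matches the current input suffix. Reaching E means `xyyx` has been seen, and we stay there forever. Accept from E.
5 states suffice.
       x  y 
>  A   B  A 
   B   B  C 
   C   B  D 
   D   E  A 
 * E   E  E 
(> = start, * = accepting)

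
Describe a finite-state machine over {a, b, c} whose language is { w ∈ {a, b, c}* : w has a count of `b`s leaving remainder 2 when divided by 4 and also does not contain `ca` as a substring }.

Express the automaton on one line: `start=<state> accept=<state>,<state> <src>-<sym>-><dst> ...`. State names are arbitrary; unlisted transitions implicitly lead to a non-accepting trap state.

start=S0 accept=S3,S7 S0-a->S0 S0-b->S1 S0-c->S2 S1-a->S1 S1-b->S3 S1-c->S4 S2-a->S5 S2-b->S1 S2-c->S2 S3-a->S3 S3-b->S6 S3-c->S7 S4-a->S5 S4-b->S3 S4-c->S4 S5-a->S5 S5-b->S5 S5-c->S5 S6-a->S6 S6-b->S0 S6-c->S8 S7-a->S5 S7-b->S6 S7-c->S7 S8-a->S5 S8-b->S0 S8-c->S8

Handle the two conditions separately and then intersect. One (4 states) tracks the count of `b`s modulo 4; the other (3 states) tracks partial matches of the forbidden pattern `ca`. Each combined state is a pair, one component from each; accept when both components accept. After merging equivalent states the machine shrinks.
With 9 states:
        a   b   c  
>  S0   S0  S1  S2 
   S1   S1  S3  S4 
   S2   S5  S1  S2 
 * S3   S3  S6  S7 
   S4   S5  S3  S4 
   S5   S5  S5  S5 
   S6   S6  S0  S8 
 * S7   S5  S6  S7 
   S8   S5  S0  S8 
(> = start, * = accepting)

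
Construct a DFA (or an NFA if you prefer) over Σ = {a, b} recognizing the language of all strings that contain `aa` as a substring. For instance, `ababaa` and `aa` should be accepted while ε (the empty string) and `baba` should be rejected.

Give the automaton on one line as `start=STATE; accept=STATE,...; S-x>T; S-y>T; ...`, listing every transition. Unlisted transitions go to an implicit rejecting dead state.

Track how much of `aa` has been matched so far: state s0 is no progress, s2 is the absorbing accept state reached once `aa` has occurred. Intermediate states record partial matches; on a mismatch, fall back to the longest reusable overlap.
A 3-state machine:
        a   b  
>  s0   s1  s0 
   s1   s2  s0 
 * s2   s2  s2 
(> = start, * = accepting)

start=s0; accept=s2; s0-a>s1; s0-b>s0; s1-a>s2; s1-b>s0; s2-a>s2; s2-b>s2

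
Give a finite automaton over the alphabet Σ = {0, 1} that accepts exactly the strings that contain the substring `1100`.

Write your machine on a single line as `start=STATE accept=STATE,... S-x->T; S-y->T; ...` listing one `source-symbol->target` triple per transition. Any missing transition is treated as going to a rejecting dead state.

States q0..q3 record the length of the longest prefix of `1100` that matches the current input suffix. Reaching q4 means `1100` has been seen, and we stay there forever. Accept from q4.
        0   1  
>  q0   q0  q1 
   q1   q0  q2 
   q2   q3  q2 
   q3   q4  q1 
 * q4   q4  q4 
(> = start, * = accepting)

start=q0; accept=q4; q0-0->q0; q0-1->q1; q1-0->q0; q1-1->q2; q2-0->q3; q2-1->q2; q3-0->q4; q3-1->q1; q4-0->q4; q4-1->q4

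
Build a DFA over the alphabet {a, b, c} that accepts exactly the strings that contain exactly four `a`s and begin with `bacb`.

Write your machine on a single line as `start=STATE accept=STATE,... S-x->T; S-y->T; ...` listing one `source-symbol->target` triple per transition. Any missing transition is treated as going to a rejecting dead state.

Run two small machines in parallel and take their product. The first has 6 states tracking the count of `a`s, saturating at 5; the second has 6 states tracking whether the input so far still matches the prefix `bacb`. A product state is a pair (one from each), accepting exactly when both do.
A 15-state machine:
          a    b    c  
>  s0     s1   s2   s3 
   s1     s4   s1   s1 
   s2     s5   s3   s3 
   s3     s1   s3   s3 
   s4     s6   s4   s4 
   s5     s4   s1   s7 
   s6     s8   s6   s6 
   s7     s4   s9   s1 
   s8    s10   s8   s8 
   s9    s11   s9   s9 
   s10   s10  s10  s10 
   s11   s12  s11  s11 
   s12   s13  s12  s12 
 * s13   s14  s13  s13 
   s14   s14  s14  s14 
(> = start, * = accepting)

start=s0; accept=s13; s0-a->s1; s0-b->s2; s0-c->s3; s1-a->s4; s1-b->s1; s1-c->s1; s2-a->s5; s2-b->s3; s2-c->s3; s3-a->s1; s3-b->s3; s3-c->s3; s4-a->s6; s4-b->s4; s4-c->s4; s5-a->s4; s5-b->s1; s5-c->s7; s6-a->s8; s6-b->s6; s6-c->s6; s7-a->s4; s7-b->s9; s7-c->s1; s8-a->s10; s8-b->s8; s8-c->s8; s9-a->s11; s9-b->s9; s9-c->s9; s10-a->s10; s10-b->s10; s10-c->s10; s11-a->s12; s11-b->s11; s11-c->s11; s12-a->s13; s12-b->s12; s12-c->s12; s13-a->s14; s13-b->s13; s13-c->s13; s14-a->s14; s14-b->s14; s14-c->s14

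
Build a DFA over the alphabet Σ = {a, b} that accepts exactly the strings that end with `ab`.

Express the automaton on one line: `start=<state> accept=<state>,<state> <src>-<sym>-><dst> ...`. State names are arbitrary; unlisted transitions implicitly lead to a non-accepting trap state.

Let each state record the length of the longest suffix of the input read so far that is also a prefix of `ab`. s1 means the last symbol is `a`; s2 means the last 2 symbols are `ab`. Accept only at s2, where the string currently ends in `ab`.
3 states suffice.
        a   b  
>  s0   s1  s0 
   s1   s1  s2 
 * s2   s1  s0 
(> = start, * = accepting)

start=s0 accept=s2 s0-a->s1 s0-b->s0 s1-a->s1 s1-b->s2 s2-a->s1 s2-b->s0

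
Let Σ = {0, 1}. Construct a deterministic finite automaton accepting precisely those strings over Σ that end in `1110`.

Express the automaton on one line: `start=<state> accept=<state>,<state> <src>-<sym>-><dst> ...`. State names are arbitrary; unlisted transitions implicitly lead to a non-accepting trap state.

Let each state record the length of the longest suffix of the input read so far that is also a prefix of `1110`. s1 means the last symbol is `1`; s2 means the last 2 symbols are `11`; s3 means the last 3 symbols are `111`; s4 means the last 4 symbols are `1110`. Accept only at s4, where the string currently ends in `1110`.
A 5-state machine:
        0   1  
>  s0   s0  s1 
   s1   s0  s2 
   s2   s0  s3 
   s3   s4  s3 
 * s4   s0  s1 
(> = start, * = accepting)

start=s0 accept=s4 s0-0->s0 s0-1->s1 s1-0->s0 s1-1->s2 s2-0->s0 s2-1->s3 s3-0->s4 s3-1->s3 s4-0->s0 s4-1->s1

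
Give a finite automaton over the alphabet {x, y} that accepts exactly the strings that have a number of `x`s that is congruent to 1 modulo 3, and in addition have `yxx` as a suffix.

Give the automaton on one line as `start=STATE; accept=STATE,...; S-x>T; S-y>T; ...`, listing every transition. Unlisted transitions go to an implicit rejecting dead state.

start=S0; accept=S5; S0-x>S1; S0-y>S0; S1-x>S2; S1-y>S1; S2-x>S0; S2-y>S3; S3-x>S4; S3-y>S3; S4-x>S5; S4-y>S0; S5-x>S2; S5-y>S1

Build one automaton per condition and run them in lockstep. One (3 states) tracks the count of `x`s modulo 3; the other (4 states) tracks how much of the suffix `yxx` has currently been matched. Each combined state is a pair, one component from each; accept when both components accept. Minimizing collapses redundant product states.
A 6-state machine:
        x   y  
>  S0   S1  S0 
   S1   S2  S1 
   S2   S0  S3 
   S3   S4  S3 
   S4   S5  S0 
 * S5   S2  S1 
(> = start, * = accepting)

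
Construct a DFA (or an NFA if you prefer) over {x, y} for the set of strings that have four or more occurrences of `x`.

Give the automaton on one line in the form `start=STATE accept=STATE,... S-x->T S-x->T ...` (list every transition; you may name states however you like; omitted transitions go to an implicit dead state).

start=s0 accept=s4,s5 s0-x->s1 s0-y->s0 s1-x->s2 s1-y->s1 s2-x->s3 s2-y->s2 s3-x->s4 s3-y->s3 s4-x->s5 s4-y->s4 s5-x->s5 s5-y->s5

Count `x`s, saturating at 5: states s0 through s4 mean 0 through 4 `x`s seen; s5 means more than 4. Each `x` increments (capped at s5); other symbols loop. Accept from {s4, s5}.
With 6 states:
        x   y  
>  s0   s1  s0 
   s1   s2  s1 
   s2   s3  s2 
   s3   s4  s3 
 * s4   s5  s4 
 * s5   s5  s5 
(> = start, * = accepting)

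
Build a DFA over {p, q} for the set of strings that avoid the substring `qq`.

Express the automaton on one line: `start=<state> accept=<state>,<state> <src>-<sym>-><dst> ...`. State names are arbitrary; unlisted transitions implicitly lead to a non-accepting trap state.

start=s0 accept=s0,s1 s0-p->s0 s0-q->s1 s1-p->s0 s1-q->s2 s2-p->s2 s2-q->s2

This is the complement of 'contains `qq`'. Use the same substring-matching states — s0 through s2 holding how much of `qq` has just been matched — but flip the accepting set: everything except the trap s2 accepts.
3 states suffice.
        p   q  
>* s0   s0  s1 
 * s1   s0  s2 
   s2   s2  s2 
(> = start, * = accepting)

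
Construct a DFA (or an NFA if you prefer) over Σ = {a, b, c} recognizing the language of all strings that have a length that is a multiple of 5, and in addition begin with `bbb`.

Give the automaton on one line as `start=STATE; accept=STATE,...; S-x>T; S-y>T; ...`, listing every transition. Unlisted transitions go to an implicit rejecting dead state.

Handle the two conditions separately and then intersect. One (5 states) tracks the input length modulo 5; the other (5 states) tracks whether the input so far still matches the prefix `bbb`. Each combined state is a pair, one component from each; accept when both components accept.
A 13-state machine:
          a    b    c  
>  q0     q1   q2   q1 
   q1     q3   q3   q3 
   q2     q3   q4   q3 
   q3     q5   q5   q5 
   q4     q5   q6   q5 
   q5     q7   q7   q7 
   q6     q8   q8   q8 
   q7     q9   q9   q9 
   q8    q10  q10  q10 
   q9     q1   q1   q1 
 * q10   q11  q11  q11 
   q11   q12  q12  q12 
   q12    q6   q6   q6 
(> = start, * = accepting)

start=q0; accept=q10; q0-a>q1; q0-b>q2; q0-c>q1; q1-a>q3; q1-b>q3; q1-c>q3; q2-a>q3; q2-b>q4; q2-c>q3; q3-a>q5; q3-b>q5; q3-c>q5; q4-a>q5; q4-b>q6; q4-c>q5; q5-a>q7; q5-b>q7; q5-c>q7; q6-a>q8; q6-b>q8; q6-c>q8; q7-a>q9; q7-b>q9; q7-c>q9; q8-a>q10; q8-b>q10; q8-c>q10; q9-a>q1; q9-b>q1; q9-c>q1; q10-a>q11; q10-b>q11; q10-c>q11; q11-a>q12; q11-b>q12; q11-c>q12; q12-a>q6; q12-b>q6; q12-c>q6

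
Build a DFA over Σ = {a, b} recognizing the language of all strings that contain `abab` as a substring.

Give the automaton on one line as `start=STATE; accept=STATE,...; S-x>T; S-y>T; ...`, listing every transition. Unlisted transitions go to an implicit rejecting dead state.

States S0..S3 record the length of the longest prefix of `abab` that matches the current input suffix. Reaching S4 means `abab` has been seen, and we stay there forever. Accept from S4.
        a   b  
>  S0   S1  S0 
   S1   S1  S2 
   S2   S3  S0 
   S3   S1  S4 
 * S4   S4  S4 
(> = start, * = accepting)

start=S0; accept=S4; S0-a>S1; S0-b>S0; S1-a>S1; S1-b>S2; S2-a>S3; S2-b>S0; S3-a>S1; S3-b>S4; S4-a>S4; S4-b>S4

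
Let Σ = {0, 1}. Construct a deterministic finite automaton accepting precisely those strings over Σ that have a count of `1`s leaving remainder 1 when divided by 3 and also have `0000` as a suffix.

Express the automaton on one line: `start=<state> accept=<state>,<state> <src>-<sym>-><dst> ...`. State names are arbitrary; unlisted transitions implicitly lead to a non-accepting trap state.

start=S0 accept=S6 S0-0->S0 S0-1->S1 S1-0->S2 S1-1->S3 S2-0->S4 S2-1->S3 S3-0->S3 S3-1->S0 S4-0->S5 S4-1->S3 S5-0->S6 S5-1->S3 S6-0->S6 S6-1->S3

Handle the two conditions separately and then intersect. The first has 3 states tracking the count of `1`s modulo 3; the second has 5 states tracking how much of the suffix `0000` has currently been matched. A product state is a pair (one from each), accepting exactly when both do. Minimizing collapses redundant product states.
With 7 states:
        0   1  
>  S0   S0  S1 
   S1   S2  S3 
   S2   S4  S3 
   S3   S3  S0 
   S4   S5  S3 
   S5   S6  S3 
 * S6   S6  S3 
(> = start, * = accepting)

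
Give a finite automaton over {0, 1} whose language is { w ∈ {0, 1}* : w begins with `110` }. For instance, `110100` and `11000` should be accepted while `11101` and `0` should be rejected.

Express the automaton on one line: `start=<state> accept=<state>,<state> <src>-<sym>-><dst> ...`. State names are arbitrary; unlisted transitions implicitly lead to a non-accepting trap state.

start=S0 accept=S3 S0-0->S4 S0-1->S1 S1-0->S4 S1-1->S2 S2-0->S3 S2-1->S4 S3-0->S3 S3-1->S3 S4-0->S4 S4-1->S4

Check the first 3 symbols one by one: S0 through S2 record how many have matched `110` so far; any wrong symbol goes to the dead state S4. After all 3 match we enter the accepting sink S3.
A 5-state machine:
        0   1  
>  S0   S4  S1 
   S1   S4  S2 
   S2   S3  S4 
 * S3   S3  S3 
   S4   S4  S4 
(> = start, * = accepting)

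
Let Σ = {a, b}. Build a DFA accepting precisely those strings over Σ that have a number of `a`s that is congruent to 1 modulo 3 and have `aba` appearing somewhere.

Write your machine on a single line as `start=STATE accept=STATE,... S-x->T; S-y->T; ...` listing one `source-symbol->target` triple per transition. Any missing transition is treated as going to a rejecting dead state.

Handle the two conditions separately and then intersect. The first has 3 states tracking the count of `a`s modulo 3; the second has 4 states tracking whether and how much of `aba` has been seen. A product state is a pair (one from each), accepting exactly when both do.
A 12-state machine:
          a    b  
>  S0     S1   S0 
   S1     S2   S3 
   S2     S4   S5 
   S3     S6   S7 
   S4     S1   S8 
   S5     S9  S10 
   S6     S9   S6 
   S7     S2   S7 
   S8    S11   S0 
   S9    S11   S9 
   S10    S4  S10 
 * S11    S6  S11 
(> = start, * = accepting)

start=S0; accept=S11; S0-a->S1; S0-b->S0; S1-a->S2; S1-b->S3; S2-a->S4; S2-b->S5; S3-a->S6; S3-b->S7; S4-a->S1; S4-b->S8; S5-a->S9; S5-b->S10; S6-a->S9; S6-b->S6; S7-a->S2; S7-b->S7; S8-a->S11; S8-b->S0; S9-a->S11; S9-b->S9; S10-a->S4; S10-b->S10; S11-a->S6; S11-b->S11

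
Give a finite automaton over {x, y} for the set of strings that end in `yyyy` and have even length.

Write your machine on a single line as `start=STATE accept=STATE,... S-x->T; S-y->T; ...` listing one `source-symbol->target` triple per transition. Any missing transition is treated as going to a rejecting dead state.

Build one automaton per condition and run them in lockstep. The first has 5 states tracking how much of the suffix `yyyy` has currently been matched; the second has 2 states tracking the input length modulo 2. A product state is a pair (one from each), accepting exactly when both do. After merging equivalent states the machine shrinks.
With 6 states:
        x   y  
>  q0   q1  q2 
   q1   q0  q0 
   q2   q0  q3 
   q3   q1  q4 
   q4   q0  q5 
 * q5   q1  q4 
(> = start, * = accepting)

start=q0; accept=q5; q0-x->q1; q0-y->q2; q1-x->q0; q1-y->q0; q2-x->q0; q2-y->q3; q3-x->q1; q3-y->q4; q4-x->q0; q4-y->q5; q5-x->q1; q5-y->q4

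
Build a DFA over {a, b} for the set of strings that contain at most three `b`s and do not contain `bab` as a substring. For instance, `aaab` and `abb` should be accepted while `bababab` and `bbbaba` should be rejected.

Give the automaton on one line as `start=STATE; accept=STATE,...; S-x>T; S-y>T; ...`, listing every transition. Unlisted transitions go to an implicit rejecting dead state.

Handle the two conditions separately and then intersect. The first has 5 states tracking the count of `b`s, saturating at 4; the second has 4 states tracking partial matches of the forbidden pattern `bab`. A product state is a pair (one from each), accepting exactly when both do. Equivalent product states are then merged.
With 9 states:
        a   b  
>* s0   s0  s1 
 * s1   s2  s3 
 * s2   s4  s5 
 * s3   s6  s7 
 * s4   s4  s3 
   s5   s5  s5 
 * s6   s8  s5 
 * s7   s7  s5 
 * s8   s8  s7 
(> = start, * = accepting)

start=s0; accept=s0,s1,s2,s3,s4,s6,s7,s8; s0-a>s0; s0-b>s1; s1-a>s2; s1-b>s3; s2-a>s4; s2-b>s5; s3-a>s6; s3-b>s7; s4-a>s4; s4-b>s3; s5-a>s5; s5-b>s5; s6-a>s8; s6-b>s5; s7-a>s7; s7-b>s5; s8-a>s8; s8-b>s7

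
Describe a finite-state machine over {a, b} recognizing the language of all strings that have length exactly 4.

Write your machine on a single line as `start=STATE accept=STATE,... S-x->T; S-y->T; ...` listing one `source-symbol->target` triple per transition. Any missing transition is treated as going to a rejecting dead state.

start=s0; accept=s4; s0-a->s1; s0-b->s1; s1-a->s2; s1-b->s2; s2-a->s3; s2-b->s3; s3-a->s4; s3-b->s4; s4-a->s5; s4-b->s5; s5-a->s5; s5-b->s5

Count input length up to 5: every symbol moves from s0 toward s5, which means 'more than 4' and absorbs. Accept from {s4}.
        a   b  
>  s0   s1  s1 
   s1   s2  s2 
   s2   s3  s3 
   s3   s4  s4 
 * s4   s5  s5 
   s5   s5  s5 
(> = start, * = accepting)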